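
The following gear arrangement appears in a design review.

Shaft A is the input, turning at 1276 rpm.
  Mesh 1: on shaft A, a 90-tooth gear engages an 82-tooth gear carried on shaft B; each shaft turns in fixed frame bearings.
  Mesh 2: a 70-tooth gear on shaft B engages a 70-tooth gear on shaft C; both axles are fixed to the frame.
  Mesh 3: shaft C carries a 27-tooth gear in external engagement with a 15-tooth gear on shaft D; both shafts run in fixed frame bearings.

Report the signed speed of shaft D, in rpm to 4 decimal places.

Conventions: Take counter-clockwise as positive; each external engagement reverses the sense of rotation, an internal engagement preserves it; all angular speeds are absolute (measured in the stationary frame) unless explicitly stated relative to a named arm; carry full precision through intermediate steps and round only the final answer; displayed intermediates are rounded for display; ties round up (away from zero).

-2520.8780 rpm

3-mesh fixed-axis compound train (all bearings frame-fixed)
mesh 1 [90T→82T]: ω = 1276.0000×90/82 = 1400.4878 rpm, sense flips to −
mesh 2 [70T→70T]: ω = 1400.4878×70/70 = 1400.4878 rpm, sense flips to +
mesh 3 [27T→15T]: ω = 1400.4878×27/15 = 2520.8780 rpm, sense flips to −
signed output speed = -2520.8780 rpm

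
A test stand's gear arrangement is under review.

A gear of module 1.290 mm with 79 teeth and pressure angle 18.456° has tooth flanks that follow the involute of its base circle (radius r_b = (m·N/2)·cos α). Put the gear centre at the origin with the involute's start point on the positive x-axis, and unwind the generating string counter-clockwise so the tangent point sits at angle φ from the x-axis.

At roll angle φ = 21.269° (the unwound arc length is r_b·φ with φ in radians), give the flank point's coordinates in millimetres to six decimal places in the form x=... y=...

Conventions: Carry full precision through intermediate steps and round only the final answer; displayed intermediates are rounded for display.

single-mesh involute tooth geometry (79T wheel at module 1.290)
pitch radius r_p = m·N/2 = 1.290·79/2 = 50.955000
base radius r_b = r_p·cos α = 50.955000·cos 18.456° = 48.334234
roll angle φ = 21.269° = 0.37121408 rad
x = r_b·(cos φ + φ·sin φ) = 51.550609
y = r_b·(sin φ − φ·cos φ) = 0.812850

x=51.550609 y=0.812850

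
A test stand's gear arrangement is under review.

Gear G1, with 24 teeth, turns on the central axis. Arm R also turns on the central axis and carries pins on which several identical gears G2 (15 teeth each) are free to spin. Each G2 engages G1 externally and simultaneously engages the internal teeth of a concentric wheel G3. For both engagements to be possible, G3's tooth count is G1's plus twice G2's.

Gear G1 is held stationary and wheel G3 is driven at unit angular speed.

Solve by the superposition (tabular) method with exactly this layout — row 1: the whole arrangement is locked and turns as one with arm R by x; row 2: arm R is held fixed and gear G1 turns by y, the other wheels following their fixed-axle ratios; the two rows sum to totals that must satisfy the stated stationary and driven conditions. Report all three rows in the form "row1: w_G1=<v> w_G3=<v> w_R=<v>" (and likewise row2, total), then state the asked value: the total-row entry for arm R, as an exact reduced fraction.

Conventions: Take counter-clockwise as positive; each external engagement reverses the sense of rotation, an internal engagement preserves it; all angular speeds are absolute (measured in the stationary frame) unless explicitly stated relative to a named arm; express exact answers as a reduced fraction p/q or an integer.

row1: w_G1=9/13 w_G3=9/13 w_R=9/13
row2: w_G1=-9/13 w_G3=4/13 w_R=0
total: w_G1=0 w_G3=1 w_R=9/13
asked value: 9/13

planetary set (24T centre, 15T on arm, 54T internal) — Willis relation
row 1 — lock + rotate with arm: ω_sun = ω_ring = ω_arm = x
superposition row 2 [arm held]: sun y, ring −(24/54)·y, arm 0
boundary: total ω_sun = x + y = 0 and total ω_ring = x − (24/54)·y = 1  ⇒  y = -9/13, x = 9/13
row 2 ring = −(24/54)·(-9/13) = 4/13
totals (row 1 + row 2): sun 9/13 + (-9/13) = 0, ring 9/13 + 4/13 = 1, arm 9/13 + 0 = 9/13
asked cell (total, arm) = 9/13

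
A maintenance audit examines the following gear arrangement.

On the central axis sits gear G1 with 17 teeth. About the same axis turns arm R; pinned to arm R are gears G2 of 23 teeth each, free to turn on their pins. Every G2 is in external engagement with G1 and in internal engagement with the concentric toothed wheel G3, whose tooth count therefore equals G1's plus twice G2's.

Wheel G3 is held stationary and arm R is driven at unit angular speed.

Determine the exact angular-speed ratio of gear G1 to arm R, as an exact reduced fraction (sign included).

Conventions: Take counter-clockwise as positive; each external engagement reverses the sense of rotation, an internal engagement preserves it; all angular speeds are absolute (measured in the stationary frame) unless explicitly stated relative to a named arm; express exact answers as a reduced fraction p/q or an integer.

80/17

planetary set (17T centre, 23T on arm, 63T internal) — Willis relation
ring teeth: 17 + 2·23 = 63
17(ω_sun−ω_arm) = −63(ω_ring−ω_arm),  ω_ring = 0, ω_arm = 1
ω_sun = 1 − (63/17)(0−1) = 80/17
ω_out/ω_in = 80/17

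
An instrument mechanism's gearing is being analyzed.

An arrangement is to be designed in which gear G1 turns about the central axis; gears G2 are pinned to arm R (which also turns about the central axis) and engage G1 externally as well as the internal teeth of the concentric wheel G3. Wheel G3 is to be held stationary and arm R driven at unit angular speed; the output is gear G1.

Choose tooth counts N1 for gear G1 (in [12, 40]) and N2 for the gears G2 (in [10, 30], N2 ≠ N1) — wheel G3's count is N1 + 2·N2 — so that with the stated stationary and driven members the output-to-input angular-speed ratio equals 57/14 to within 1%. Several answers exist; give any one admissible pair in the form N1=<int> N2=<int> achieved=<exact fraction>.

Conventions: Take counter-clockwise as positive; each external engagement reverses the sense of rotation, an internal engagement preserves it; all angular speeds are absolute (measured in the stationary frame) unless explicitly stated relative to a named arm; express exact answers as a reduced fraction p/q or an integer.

N1=28 N2=29 achieved=57/14

planetary set to be sized for 57/14 (Willis relation)
Willis with ω_ring = 0: ω_sun/ω_arm = (N1+N3)/N1; set equal to 57/14  ⇒  N3/N1 = 57/14 − 1 = 43/14
N3 = N1 + 2·N2  ⇒  N2/N1 = (N3/N1 − 1)/2 = (43/14 − 1)/2 = 29/28
smallest multiple with N1 ≥ 12 and N2 ≥ 10: k = 1  ⇒  N1 = 1·28 = 28, N2 = 1·29 = 29 (N1 ≤ 40, N2 ≤ 30, N2 ≠ N1 ✓), N3 = 28 + 2·29 = 86
check: (N1+N3)/N1 with N1 = 28, N3 = 86 gives 57/14; |achieved − target| = 0 ≤ 57/1400 ✓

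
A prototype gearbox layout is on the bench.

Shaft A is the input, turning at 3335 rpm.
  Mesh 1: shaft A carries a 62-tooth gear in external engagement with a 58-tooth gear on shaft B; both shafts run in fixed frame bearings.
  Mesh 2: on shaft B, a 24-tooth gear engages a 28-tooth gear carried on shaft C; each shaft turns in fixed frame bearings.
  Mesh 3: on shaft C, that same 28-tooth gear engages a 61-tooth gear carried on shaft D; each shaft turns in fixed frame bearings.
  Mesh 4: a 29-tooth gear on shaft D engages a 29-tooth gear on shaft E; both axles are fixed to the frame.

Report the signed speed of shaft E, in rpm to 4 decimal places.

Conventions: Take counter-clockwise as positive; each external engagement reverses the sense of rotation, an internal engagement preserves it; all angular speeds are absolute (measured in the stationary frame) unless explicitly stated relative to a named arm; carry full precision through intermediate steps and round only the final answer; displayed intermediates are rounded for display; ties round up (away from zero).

topology: fixed-axis compound train — 4 meshes, A→E
mesh 1 [62T→58T]: ω = 3335.0000×62/58 = 3565.0000 rpm, sense flips to −
mesh 2 [24T→28T]: ω = 3565.0000×24/28 = 3055.7143 rpm, sense flips to +
mesh 3 [28T→61T]: ω = 3055.7143×28/61 = 1402.6230 rpm, sense flips to −
mesh 4 [29T→29T]: ω = 1402.6230×29/29 = 1402.6230 rpm, sense flips to +
signed output speed = +1402.6230 rpm

+1402.6230 rpm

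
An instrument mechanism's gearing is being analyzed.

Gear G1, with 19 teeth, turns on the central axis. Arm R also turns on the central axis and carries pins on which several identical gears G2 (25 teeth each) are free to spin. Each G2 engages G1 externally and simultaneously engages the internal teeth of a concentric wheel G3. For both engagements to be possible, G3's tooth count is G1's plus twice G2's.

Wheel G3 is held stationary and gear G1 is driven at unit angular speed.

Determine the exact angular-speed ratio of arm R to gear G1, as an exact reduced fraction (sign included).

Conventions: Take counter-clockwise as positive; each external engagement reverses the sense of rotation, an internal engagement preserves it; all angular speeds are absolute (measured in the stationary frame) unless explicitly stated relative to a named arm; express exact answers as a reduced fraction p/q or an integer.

recognized (axles ride arm R): planetary set, 19/25/69 teeth
ring teeth: 19 + 2·25 = 69
19(ω_sun−ω_arm) = −69(ω_ring−ω_arm),  ω_ring = 0, ω_sun = 1
19(1−ω_arm) = −69(0−ω_arm)  ⇒  88·ω_arm = 19  ⇒  ω_arm = 19/88
ω_out/ω_in = 19/88

19/88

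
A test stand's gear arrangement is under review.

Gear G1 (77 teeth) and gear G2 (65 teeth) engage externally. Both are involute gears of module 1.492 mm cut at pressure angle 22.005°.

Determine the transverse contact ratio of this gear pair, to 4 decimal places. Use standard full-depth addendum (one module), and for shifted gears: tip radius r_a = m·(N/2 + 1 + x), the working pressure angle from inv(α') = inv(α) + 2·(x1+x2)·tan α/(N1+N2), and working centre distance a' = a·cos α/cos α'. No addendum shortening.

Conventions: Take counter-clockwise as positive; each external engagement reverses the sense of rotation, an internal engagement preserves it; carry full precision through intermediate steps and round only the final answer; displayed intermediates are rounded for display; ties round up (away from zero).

1.6995

single-mesh involute tooth geometry (77T engaging 65T at module 1.492)
base radii: r_b1 = 53.257417, r_b2 = 44.957560
tip radii: r_a1 = 58.934000, r_a2 = 49.982000
no profile shift: α' = α, a' = a
action lengths: √(r_a1²−r_b1²) = 25.236162, √(r_a2²−r_b2²) = 21.840745
base pitch p_b = π·m·cos α = 4.345795
CR = (25.236162 + 21.840745 − 105.932000·sin 22.00500°)/4.345795 = 1.699461
contact ratio ≈ 1.6995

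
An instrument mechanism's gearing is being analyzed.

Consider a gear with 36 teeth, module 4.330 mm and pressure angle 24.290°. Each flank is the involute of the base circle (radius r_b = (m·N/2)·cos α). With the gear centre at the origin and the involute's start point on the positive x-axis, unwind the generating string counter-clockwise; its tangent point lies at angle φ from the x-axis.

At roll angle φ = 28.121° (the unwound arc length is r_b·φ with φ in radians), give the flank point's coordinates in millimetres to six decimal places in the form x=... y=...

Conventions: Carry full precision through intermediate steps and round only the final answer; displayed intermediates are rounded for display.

x=79.088345 y=2.732816

recognized (one wheel, involute flank): single-mesh tooth geometry, m = 4.330, N = 36
pitch radius r_p = m·N/2 = 4.330·36/2 = 77.940000
base radius r_b = r_p·cos α = 77.940000·cos 24.290° = 71.040368
roll angle φ = 28.121° = 0.49080404 rad
x = r_b·(cos φ + φ·sin φ) = 79.088345
y = r_b·(sin φ − φ·cos φ) = 2.732816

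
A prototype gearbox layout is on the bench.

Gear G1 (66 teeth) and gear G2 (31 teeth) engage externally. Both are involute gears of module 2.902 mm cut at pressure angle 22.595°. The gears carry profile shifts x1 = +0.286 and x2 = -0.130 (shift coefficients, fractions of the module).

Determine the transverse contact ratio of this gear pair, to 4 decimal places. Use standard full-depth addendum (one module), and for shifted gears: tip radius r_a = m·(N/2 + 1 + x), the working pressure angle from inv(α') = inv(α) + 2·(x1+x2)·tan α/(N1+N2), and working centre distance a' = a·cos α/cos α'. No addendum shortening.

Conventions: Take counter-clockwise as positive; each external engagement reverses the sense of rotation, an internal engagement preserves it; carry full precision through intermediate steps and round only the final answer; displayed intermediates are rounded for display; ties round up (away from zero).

class = single-mesh tooth geometry [involute pair 66T × 31T, m = 2.902]
base radii: r_b1 = 88.415361, r_b2 = 41.528427
tip radii: r_a1 = 99.497972, r_a2 = 47.505740
inv(α') = inv(22.595°) + 2·(+0.286-0.130)·tan α/(66+31) = 0.02313886  ⇒  α' = 23.02851°
a' = a·cos α / cos α' = 140.7470·cos 22.595°/cos 23.02851° = 141.195622
action lengths: √(r_a1²−r_b1²) = 45.635188, √(r_a2²−r_b2²) = 23.069137
base pitch p_b = π·m·cos α = 8.417123
CR = (45.635188 + 23.069137 − 141.195622·sin 23.02851°)/8.417123 = 1.600326
contact ratio ≈ 1.6003

1.6003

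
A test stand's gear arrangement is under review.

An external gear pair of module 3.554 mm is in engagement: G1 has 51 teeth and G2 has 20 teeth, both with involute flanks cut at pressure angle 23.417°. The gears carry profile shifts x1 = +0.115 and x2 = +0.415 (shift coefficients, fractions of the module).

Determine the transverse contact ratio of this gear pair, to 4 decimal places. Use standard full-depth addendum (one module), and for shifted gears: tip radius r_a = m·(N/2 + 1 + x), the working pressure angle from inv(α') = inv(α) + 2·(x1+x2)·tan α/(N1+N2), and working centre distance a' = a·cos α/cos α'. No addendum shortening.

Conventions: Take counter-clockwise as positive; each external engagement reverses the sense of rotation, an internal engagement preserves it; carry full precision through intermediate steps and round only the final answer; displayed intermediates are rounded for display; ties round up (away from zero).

topology: single-mesh involute geometry — m = 3.554, 51T/20T pair
base radii: r_b1 = 83.162666, r_b2 = 32.612810
tip radii: r_a1 = 94.589710, r_a2 = 40.568910
inv(α') = inv(23.417°) + 2·(+0.115+0.415)·tan α/(51+20) = 0.03085307  ⇒  α' = 25.22888°
a' = a·cos α / cos α' = 126.1670·cos 23.417°/cos 25.22888° = 127.983527
action lengths: √(r_a1²−r_b1²) = 45.068662, √(r_a2²−r_b2²) = 24.129672
base pitch p_b = π·m·cos α = 10.245616
CR = (45.068662 + 24.129672 − 127.983527·sin 25.22888°)/10.245616 = 1.429610
contact ratio ≈ 1.4296

1.4296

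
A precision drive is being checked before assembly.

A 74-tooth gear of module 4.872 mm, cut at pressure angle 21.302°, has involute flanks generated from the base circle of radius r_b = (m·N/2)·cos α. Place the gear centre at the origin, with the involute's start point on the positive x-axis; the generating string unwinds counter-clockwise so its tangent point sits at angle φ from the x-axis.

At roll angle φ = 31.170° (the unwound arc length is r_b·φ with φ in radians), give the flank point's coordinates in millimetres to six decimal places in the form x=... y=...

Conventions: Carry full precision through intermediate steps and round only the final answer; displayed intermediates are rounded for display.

x=190.991974 y=8.749602

class = single-mesh tooth geometry [base-circle involute, m = 4.872, 74T]
pitch radius r_p = m·N/2 = 4.872·74/2 = 180.264000
base radius r_b = r_p·cos α = 180.264000·cos 21.302° = 167.948102
roll angle φ = 31.170° = 0.54401913 rad
x = r_b·(cos φ + φ·sin φ) = 190.991974
y = r_b·(sin φ − φ·cos φ) = 8.749602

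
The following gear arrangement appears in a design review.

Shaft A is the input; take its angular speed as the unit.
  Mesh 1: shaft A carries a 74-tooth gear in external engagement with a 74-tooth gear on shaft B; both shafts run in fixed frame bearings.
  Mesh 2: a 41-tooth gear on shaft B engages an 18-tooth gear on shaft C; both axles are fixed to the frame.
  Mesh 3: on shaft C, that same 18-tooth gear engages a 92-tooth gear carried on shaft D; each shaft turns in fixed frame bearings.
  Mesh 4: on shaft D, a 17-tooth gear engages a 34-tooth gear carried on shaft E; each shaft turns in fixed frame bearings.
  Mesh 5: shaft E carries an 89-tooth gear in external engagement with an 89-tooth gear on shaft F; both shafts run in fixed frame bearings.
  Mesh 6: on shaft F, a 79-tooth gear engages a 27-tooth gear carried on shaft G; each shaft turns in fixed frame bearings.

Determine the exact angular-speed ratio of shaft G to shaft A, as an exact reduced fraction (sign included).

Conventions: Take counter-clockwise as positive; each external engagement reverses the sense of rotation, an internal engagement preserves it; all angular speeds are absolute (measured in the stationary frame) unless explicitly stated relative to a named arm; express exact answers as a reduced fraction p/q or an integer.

class = fixed-axis compound train [6 meshes; 6 ratios multiply, 6 sense flips]
mesh 1 [74T→74T]: running ratio 1, sense −
mesh 2 [41T→18T]: running ratio 41/18, sense +
mesh 3 [18T→92T]: running ratio 41/92, sense −
mesh 4 [17T→34T]: running ratio 41/184, sense +
mesh 5 [89T→89T]: running ratio 41/184, sense −
mesh 6 [79T→27T]: running ratio 3239/4968, sense +
ω_out/ω_in = 3239/4968

3239/4968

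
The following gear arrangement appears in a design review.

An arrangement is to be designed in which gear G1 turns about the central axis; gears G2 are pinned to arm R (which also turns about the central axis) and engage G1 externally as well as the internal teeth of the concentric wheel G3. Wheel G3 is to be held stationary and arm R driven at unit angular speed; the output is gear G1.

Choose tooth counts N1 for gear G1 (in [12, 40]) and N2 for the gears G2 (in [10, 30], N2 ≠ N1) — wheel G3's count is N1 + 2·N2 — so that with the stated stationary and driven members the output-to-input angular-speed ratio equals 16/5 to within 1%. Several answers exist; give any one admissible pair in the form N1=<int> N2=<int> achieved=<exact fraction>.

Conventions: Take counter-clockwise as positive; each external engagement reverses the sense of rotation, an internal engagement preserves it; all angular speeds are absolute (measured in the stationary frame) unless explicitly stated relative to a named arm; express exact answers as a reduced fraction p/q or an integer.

N1=20 N2=12 achieved=16/5

design class (target 16/5): planetary set
Willis with ω_ring = 0: ω_sun/ω_arm = (N1+N3)/N1; set equal to 16/5  ⇒  N3/N1 = 16/5 − 1 = 11/5
N3 = N1 + 2·N2  ⇒  N2/N1 = (N3/N1 − 1)/2 = (11/5 − 1)/2 = 3/5
smallest multiple with N1 ≥ 12 and N2 ≥ 10: k = 4  ⇒  N1 = 4·5 = 20, N2 = 4·3 = 12 (N1 ≤ 40, N2 ≤ 30, N2 ≠ N1 ✓), N3 = 20 + 2·12 = 44
check: (N1+N3)/N1 with N1 = 20, N3 = 44 gives 16/5; |achieved − target| = 0 ≤ 4/125 ✓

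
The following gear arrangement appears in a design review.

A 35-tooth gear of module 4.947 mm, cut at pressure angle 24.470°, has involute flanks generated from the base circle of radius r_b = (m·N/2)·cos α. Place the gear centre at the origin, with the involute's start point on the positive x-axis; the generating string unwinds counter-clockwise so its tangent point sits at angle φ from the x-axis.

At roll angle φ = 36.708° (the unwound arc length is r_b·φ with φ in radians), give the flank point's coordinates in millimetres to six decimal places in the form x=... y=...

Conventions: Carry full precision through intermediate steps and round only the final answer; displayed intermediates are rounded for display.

single-mesh involute tooth geometry (35T wheel at module 4.947)
pitch radius r_p = m·N/2 = 4.947·35/2 = 86.572500
base radius r_b = r_p·cos α = 86.572500·cos 24.470° = 78.796409
roll angle φ = 36.708° = 0.64067546 rad
x = r_b·(cos φ + φ·sin φ) = 93.345983
y = r_b·(sin φ − φ·cos φ) = 6.627769

x=93.345983 y=6.627769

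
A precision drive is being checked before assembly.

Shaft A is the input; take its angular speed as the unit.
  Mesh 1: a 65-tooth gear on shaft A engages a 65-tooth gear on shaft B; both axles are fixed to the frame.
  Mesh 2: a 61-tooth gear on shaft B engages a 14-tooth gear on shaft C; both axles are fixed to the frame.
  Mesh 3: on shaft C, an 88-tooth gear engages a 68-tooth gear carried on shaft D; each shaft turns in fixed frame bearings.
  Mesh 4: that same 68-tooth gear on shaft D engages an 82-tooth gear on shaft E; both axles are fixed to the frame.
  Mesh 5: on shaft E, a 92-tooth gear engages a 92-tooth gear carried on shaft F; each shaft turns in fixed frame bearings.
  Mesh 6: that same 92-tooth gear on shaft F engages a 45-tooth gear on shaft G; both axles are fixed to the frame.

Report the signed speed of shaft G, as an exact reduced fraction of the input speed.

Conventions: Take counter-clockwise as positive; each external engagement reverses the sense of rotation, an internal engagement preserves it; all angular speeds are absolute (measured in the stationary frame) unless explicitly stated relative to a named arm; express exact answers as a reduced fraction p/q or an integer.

6-mesh fixed-axis compound train (all bearings frame-fixed)
mesh 1 [65T→65T]: |ω|/ω_in = 1×65/65 = 1, sense flips to −
mesh 2 [61T→14T]: |ω|/ω_in = 1×61/14 = 61/14, sense flips to +
mesh 3 [88T→68T]: |ω|/ω_in = (61/14)×88/68 = 671/119, sense flips to −
mesh 4 [68T→82T]: |ω|/ω_in = (671/119)×68/82 = 1342/287, sense flips to +
mesh 5 [92T→92T]: |ω|/ω_in = (1342/287)×92/92 = 1342/287, sense flips to −
mesh 6 [92T→45T]: |ω|/ω_in = (1342/287)×92/45 = 123464/12915, sense flips to +
signed output speed (× input speed) = 123464/12915

123464/12915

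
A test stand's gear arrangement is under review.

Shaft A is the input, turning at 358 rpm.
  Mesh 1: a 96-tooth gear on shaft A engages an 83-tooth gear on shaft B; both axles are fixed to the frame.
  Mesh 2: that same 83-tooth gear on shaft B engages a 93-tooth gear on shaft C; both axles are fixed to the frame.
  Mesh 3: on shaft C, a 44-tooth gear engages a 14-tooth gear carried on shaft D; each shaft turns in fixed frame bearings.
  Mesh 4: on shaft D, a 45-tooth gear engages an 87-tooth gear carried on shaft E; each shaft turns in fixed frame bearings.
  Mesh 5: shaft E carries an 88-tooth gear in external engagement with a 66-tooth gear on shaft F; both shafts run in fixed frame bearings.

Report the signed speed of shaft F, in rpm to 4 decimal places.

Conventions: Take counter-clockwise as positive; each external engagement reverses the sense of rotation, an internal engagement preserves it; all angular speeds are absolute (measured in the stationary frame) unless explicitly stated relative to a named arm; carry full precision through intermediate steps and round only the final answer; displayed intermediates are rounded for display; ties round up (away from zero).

-800.9916 rpm

class = fixed-axis compound train [5 meshes; 5 ratios multiply, 5 sense flips]
mesh 1 [96T→83T]: ω = 358.0000×96/83 = 414.0723 rpm, sense flips to −
mesh 2 [83T→93T]: ω = 414.0723×83/93 = 369.5484 rpm, sense flips to +
mesh 3 [44T→14T]: ω = 369.5484×44/14 = 1161.4378 rpm, sense flips to −
mesh 4 [45T→87T]: ω = 1161.4378×45/87 = 600.7437 rpm, sense flips to +
mesh 5 [88T→66T]: ω = 600.7437×88/66 = 800.9916 rpm, sense flips to −
signed output speed = -800.9916 rpm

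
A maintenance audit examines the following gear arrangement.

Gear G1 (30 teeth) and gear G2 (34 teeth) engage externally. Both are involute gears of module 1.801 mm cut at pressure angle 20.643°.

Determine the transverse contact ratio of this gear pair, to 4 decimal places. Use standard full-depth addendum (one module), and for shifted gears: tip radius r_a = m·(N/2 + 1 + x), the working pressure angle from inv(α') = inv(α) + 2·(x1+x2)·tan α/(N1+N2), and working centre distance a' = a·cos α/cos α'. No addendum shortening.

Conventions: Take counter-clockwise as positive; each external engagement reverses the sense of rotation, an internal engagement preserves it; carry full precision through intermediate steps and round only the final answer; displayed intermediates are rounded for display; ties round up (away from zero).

single-mesh involute tooth geometry (30T engaging 34T at module 1.801)
base radii: r_b1 = 25.280508, r_b2 = 28.651242
tip radii: r_a1 = 28.816000, r_a2 = 32.418000
no profile shift: α' = α, a' = a
action lengths: √(r_a1²−r_b1²) = 13.829598, √(r_a2²−r_b2²) = 15.166840
base pitch p_b = π·m·cos α = 5.294737
CR = (13.829598 + 15.166840 − 57.632000·sin 20.64300°)/5.294737 = 1.639103
contact ratio ≈ 1.6391

1.6391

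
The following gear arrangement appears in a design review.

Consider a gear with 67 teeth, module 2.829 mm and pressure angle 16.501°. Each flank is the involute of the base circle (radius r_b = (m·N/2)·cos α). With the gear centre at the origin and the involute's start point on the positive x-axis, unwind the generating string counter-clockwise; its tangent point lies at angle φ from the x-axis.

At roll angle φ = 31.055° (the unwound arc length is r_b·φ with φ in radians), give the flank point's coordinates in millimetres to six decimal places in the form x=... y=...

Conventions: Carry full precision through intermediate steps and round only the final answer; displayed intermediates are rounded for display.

x=103.251410 y=4.682797

single-mesh involute tooth geometry (67T wheel at module 2.829)
pitch radius r_p = m·N/2 = 2.829·67/2 = 94.771500
base radius r_b = r_p·cos α = 94.771500·cos 16.501° = 90.868315
roll angle φ = 31.055° = 0.54201200 rad
x = r_b·(cos φ + φ·sin φ) = 103.251410
y = r_b·(sin φ − φ·cos φ) = 4.682797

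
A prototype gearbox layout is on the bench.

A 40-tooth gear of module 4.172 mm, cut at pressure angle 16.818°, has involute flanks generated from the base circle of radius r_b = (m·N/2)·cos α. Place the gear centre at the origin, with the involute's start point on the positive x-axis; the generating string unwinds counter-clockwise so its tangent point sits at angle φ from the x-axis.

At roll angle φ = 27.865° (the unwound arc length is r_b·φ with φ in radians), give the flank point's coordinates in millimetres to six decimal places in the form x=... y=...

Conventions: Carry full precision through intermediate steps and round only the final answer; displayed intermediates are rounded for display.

x=88.765596 y=2.990687

topology: single-mesh involute geometry — m = 4.172, N = 40
pitch radius r_p = m·N/2 = 4.172·40/2 = 83.440000
base radius r_b = r_p·cos α = 83.440000·cos 16.818° = 79.871158
roll angle φ = 27.865° = 0.48633600 rad
x = r_b·(cos φ + φ·sin φ) = 88.765596
y = r_b·(sin φ − φ·cos φ) = 2.990687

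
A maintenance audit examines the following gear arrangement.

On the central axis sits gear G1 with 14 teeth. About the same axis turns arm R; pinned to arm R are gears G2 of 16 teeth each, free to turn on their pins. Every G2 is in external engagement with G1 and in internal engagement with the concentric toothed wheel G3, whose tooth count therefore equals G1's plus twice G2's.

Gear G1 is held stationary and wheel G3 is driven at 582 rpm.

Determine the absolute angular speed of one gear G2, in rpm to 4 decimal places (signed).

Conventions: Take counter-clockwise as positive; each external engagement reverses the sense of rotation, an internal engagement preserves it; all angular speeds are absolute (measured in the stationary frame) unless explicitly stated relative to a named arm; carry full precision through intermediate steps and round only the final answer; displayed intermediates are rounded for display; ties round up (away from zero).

+836.6250 rpm

recognized (axles ride arm R): planetary set, 14/16/46 teeth
normalise by the input: solve with ω_ring = 1, then scale by 582 rpm
ring teeth: 14 + 2·16 = 46
14(ω_sun−ω_arm) = −46(ω_ring−ω_arm),  ω_sun = 0, ω_ring = 1
14(0−ω_arm) = −46(1−ω_arm)  ⇒  60·ω_arm = 46  ⇒  ω_arm = 23/30
sun–planet mesh: 14·(0−23/30) = −16·(ω_p−ω_arm)  ⇒  ω_p−ω_arm = 161/240
ω_p = 23/30 + 161/240 = 23/16
scale: ω_p = 23/16 × 582 rpm = +836.6250 rpm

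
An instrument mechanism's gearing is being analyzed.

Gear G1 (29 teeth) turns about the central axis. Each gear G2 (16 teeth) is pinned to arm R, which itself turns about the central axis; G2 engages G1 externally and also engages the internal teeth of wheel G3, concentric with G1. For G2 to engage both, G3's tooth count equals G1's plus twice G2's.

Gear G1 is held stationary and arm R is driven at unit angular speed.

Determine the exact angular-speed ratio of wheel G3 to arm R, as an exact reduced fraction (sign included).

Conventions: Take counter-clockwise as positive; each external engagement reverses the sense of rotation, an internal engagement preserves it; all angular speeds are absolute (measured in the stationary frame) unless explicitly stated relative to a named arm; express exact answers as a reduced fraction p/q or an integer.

90/61

recognized (axles ride arm R): planetary set, 29/16/61 teeth
ring teeth: 29 + 2·16 = 61
29(ω_sun−ω_arm) = −61(ω_ring−ω_arm),  ω_sun = 0, ω_arm = 1
ω_ring = 1 − (29/61)(0−1) = 90/61
ω_out/ω_in = 90/61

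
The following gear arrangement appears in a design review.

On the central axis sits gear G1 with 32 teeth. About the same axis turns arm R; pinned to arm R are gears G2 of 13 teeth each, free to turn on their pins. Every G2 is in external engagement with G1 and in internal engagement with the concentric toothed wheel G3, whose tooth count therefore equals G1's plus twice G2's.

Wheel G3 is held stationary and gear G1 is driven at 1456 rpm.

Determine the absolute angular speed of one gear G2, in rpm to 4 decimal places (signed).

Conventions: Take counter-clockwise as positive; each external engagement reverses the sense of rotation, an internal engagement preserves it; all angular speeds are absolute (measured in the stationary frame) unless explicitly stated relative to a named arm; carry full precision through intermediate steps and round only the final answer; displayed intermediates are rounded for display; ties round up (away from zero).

planetary set (32T centre, 13T on arm, 58T internal) — Willis relation
normalise by the input: solve with ω_sun = 1, then scale by 1456 rpm
ring teeth: 32 + 2·13 = 58
32(ω_sun−ω_arm) = −58(ω_ring−ω_arm),  ω_ring = 0, ω_sun = 1
32(1−ω_arm) = −58(0−ω_arm)  ⇒  90·ω_arm = 32  ⇒  ω_arm = 16/45
sun–planet mesh: 32·(1−16/45) = −13·(ω_p−ω_arm)  ⇒  ω_p−ω_arm = -928/585
ω_p = 16/45 − 928/585 = -16/13
scale: ω_p = -16/13 × 1456 rpm = -1792.0000 rpm

-1792.0000 rpm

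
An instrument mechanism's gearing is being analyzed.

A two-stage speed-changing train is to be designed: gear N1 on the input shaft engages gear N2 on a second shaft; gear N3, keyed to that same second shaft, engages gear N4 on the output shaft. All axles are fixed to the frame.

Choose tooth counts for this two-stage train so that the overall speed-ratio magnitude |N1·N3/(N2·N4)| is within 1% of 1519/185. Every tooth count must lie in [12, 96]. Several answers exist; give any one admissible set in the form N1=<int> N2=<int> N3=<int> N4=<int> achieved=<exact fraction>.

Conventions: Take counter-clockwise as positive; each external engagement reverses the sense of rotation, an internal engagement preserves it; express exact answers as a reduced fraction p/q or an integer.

N1=49 N2=15 N3=93 N4=37 achieved=1519/185

design class (target 1519/185): fixed-axis compound train
target = 1519/185 in lowest terms: an exact hit needs N1·N3 = k·1519 and N2·N4 = k·185 for one integer k, every count in [12, 96]; additionally prefer no 1:1 stage (N1 ≠ N2, N3 ≠ N4)
k = 1…2: no 1:1-free in-range split of k·1519 and k·185 into factor pairs; take k = 3
k = 3: N1·N3 = 4557 = 49·93, N2·N4 = 555 = 15·37
achieved = 49·93/(15·37) = 1519/185; |achieved − target| = 0 ≤ 1519/18500 ✓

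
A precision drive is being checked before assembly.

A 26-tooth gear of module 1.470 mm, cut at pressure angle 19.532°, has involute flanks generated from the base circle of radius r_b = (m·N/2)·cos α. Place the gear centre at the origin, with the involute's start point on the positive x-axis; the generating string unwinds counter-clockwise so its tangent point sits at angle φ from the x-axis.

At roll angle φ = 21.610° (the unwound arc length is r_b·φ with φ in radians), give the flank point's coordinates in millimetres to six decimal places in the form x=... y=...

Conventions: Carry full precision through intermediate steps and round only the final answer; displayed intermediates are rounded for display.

x=19.246134 y=0.317545

single-mesh involute tooth geometry (26T wheel at module 1.470)
pitch radius r_p = m·N/2 = 1.470·26/2 = 19.110000
base radius r_b = r_p·cos α = 19.110000·cos 19.532° = 18.010313
roll angle φ = 21.610° = 0.37716565 rad
x = r_b·(cos φ + φ·sin φ) = 19.246134
y = r_b·(sin φ − φ·cos φ) = 0.317545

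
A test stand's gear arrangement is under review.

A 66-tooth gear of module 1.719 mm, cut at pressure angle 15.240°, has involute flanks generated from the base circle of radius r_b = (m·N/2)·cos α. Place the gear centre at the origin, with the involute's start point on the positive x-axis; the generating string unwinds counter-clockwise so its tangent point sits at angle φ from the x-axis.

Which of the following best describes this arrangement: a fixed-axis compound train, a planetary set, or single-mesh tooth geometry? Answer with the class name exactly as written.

recognized (one wheel, involute flank): single-mesh tooth geometry, m = 1.719, N = 66
classification: single-mesh tooth geometry

single-mesh tooth geometry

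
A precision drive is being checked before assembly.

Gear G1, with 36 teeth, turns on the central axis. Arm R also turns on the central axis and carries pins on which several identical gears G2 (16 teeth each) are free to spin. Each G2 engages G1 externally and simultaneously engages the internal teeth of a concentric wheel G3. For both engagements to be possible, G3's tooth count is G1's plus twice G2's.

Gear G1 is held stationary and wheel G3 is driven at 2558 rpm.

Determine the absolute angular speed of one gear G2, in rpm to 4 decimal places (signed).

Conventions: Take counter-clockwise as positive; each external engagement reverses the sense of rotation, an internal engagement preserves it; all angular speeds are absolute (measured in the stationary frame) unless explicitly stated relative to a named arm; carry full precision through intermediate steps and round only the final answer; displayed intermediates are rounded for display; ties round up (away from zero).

+5435.7500 rpm

topology: planetary set — G1 36T / G2 16T / G3 68T, arm = carrier (Willis)
normalise by the input: solve with ω_ring = 1, then scale by 2558 rpm
ring teeth: 36 + 2·16 = 68
36(ω_sun−ω_arm) = −68(ω_ring−ω_arm),  ω_sun = 0, ω_ring = 1
36(0−ω_arm) = −68(1−ω_arm)  ⇒  104·ω_arm = 68  ⇒  ω_arm = 17/26
sun–planet mesh: 36·(0−17/26) = −16·(ω_p−ω_arm)  ⇒  ω_p−ω_arm = 153/104
ω_p = 17/26 + 153/104 = 17/8
scale: ω_p = 17/8 × 2558 rpm = +5435.7500 rpm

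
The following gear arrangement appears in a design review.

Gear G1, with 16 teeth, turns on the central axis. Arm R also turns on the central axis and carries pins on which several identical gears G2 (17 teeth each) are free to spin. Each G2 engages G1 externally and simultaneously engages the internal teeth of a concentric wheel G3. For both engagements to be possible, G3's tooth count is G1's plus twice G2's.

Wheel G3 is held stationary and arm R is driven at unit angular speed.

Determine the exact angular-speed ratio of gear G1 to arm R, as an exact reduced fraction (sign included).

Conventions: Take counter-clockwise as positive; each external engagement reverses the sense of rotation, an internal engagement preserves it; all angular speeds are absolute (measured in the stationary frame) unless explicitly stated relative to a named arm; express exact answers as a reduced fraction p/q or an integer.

topology: planetary set — G1 16T / G2 17T / G3 50T, arm = carrier (Willis)
ring teeth: 16 + 2·17 = 50
16(ω_sun−ω_arm) = −50(ω_ring−ω_arm),  ω_ring = 0, ω_arm = 1
ω_sun = 1 − (50/16)(0−1) = 33/8
ω_out/ω_in = 33/8

33/8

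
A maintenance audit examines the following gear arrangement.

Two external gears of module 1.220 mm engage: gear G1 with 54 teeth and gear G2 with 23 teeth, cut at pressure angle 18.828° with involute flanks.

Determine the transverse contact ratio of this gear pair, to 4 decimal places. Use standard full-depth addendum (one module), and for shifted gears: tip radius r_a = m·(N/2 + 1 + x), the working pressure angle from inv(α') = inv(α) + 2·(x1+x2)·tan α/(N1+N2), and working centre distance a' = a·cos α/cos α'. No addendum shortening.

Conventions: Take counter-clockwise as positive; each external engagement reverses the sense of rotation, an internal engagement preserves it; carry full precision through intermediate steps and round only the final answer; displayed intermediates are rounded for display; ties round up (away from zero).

1.7365

topology: single-mesh involute geometry — m = 1.220, 54T/23T pair
base radii: r_b1 = 31.177435, r_b2 = 13.279278
tip radii: r_a1 = 34.160000, r_a2 = 15.250000
no profile shift: α' = α, a' = a
action lengths: √(r_a1²−r_b1²) = 13.959697, √(r_a2²−r_b2²) = 7.498218
base pitch p_b = π·m·cos α = 3.627659
CR = (13.959697 + 7.498218 − 46.970000·sin 18.82800°)/3.627659 = 1.736483
contact ratio ≈ 1.7365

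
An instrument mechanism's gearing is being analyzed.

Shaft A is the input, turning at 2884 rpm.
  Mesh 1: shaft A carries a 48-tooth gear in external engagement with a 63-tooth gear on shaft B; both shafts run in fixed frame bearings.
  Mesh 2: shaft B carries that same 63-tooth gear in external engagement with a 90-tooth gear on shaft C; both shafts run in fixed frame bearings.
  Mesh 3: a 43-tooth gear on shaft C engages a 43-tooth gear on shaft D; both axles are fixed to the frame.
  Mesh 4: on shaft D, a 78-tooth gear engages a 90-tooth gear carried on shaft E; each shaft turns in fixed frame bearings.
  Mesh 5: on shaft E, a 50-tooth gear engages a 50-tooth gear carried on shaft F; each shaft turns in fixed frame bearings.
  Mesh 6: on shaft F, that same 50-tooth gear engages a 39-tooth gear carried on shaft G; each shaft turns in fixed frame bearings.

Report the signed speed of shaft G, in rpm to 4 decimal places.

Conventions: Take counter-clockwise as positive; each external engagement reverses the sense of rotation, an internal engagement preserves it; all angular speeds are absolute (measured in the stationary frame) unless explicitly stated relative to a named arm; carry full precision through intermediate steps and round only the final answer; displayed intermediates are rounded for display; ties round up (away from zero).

6-mesh fixed-axis compound train (all bearings frame-fixed)
mesh 1 [48T→63T]: ω = 2884.0000×48/63 = 2197.3333 rpm, sense flips to −
mesh 2 [63T→90T]: ω = 2197.3333×63/90 = 1538.1333 rpm, sense flips to +
mesh 3 [43T→43T]: ω = 1538.1333×43/43 = 1538.1333 rpm, sense flips to −
mesh 4 [78T→90T]: ω = 1538.1333×78/90 = 1333.0489 rpm, sense flips to +
mesh 5 [50T→50T]: ω = 1333.0489×50/50 = 1333.0489 rpm, sense flips to −
mesh 6 [50T→39T]: ω = 1333.0489×50/39 = 1709.0370 rpm, sense flips to +
signed output speed = +1709.0370 rpm

+1709.0370 rpm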